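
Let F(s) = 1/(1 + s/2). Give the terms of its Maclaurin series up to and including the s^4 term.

s^4/16 - s^3/8 + s^2/4 - s/2 + 1

F(0) = 1
F′(0) = -1/2
F′′(0) = 1/2
F′′′(0) = -3/4
F^(4)(0) = 3/2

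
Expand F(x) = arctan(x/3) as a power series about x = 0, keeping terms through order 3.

-x^3/81 + x/3

Differentiate repeatedly and evaluate at the center.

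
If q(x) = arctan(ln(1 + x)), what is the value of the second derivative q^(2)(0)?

Substitute the inner expansion into the outer series and collect powers.
The coefficient of x^2 in the expansion is -1/2, so q′′(0) = 2! * (-1/2) = -1.

-1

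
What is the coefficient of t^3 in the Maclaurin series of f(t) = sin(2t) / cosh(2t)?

-16/3

Divide the numerator series by the denominator series (power-series long division).
f(0) = 0
f′(0) = 2
f′′(0) = 0
f′′′(0) = -32
So c_3 = f′′′(0)/3! = -16/3.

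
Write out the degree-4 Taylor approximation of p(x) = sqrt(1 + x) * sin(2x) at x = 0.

Expand each factor separately, then convolve coefficients.

-13*x^4/24 - 19*x^3/12 + x^2 + 2*x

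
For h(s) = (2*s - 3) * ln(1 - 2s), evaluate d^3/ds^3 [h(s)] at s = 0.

24

Multiply each power in the prefactor through the base expansion.
The coefficient of s^3 in the expansion is 4, so h′′′(0) = 3! * (4) = 24.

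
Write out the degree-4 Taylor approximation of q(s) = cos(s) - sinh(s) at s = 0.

Add the two expansions coefficient-wise.

s^4/24 - s^3/6 - s^2/2 - s + 1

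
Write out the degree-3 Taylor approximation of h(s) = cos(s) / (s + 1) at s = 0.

-s^3/2 + s^2/2 - s + 1

Expand 1/(denominator) as a geometric series and multiply by the numerator's series.
h(0) = 1
h′(0) = -1
h′′(0) = 1
h′′′(0) = -3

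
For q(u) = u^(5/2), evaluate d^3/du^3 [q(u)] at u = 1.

15/8

Differentiate repeatedly and evaluate at the center.
The coefficient of (u - 1)^3 in the expansion is 5/16, so q′′′(1) = 3! * (5/16) = 15/8.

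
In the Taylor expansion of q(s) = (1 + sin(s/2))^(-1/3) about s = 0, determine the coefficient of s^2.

Substitute the inner expansion into the outer series and collect powers.

1/18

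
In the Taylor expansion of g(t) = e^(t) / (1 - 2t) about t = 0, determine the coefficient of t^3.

79/6

Take the Cauchy product of the two expansions.
[t^0] = 1;  [t^1] = 3;  [t^2] = 13/2;  [t^3] = 79/6.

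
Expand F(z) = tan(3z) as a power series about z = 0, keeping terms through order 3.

F(0) = 0
F′(0) = 3
F′′(0) = 0
F′′′(0) = 54
Then c_k = F^(k)(0)/k! gives each Taylor coefficient.

9*z^3 + 3*z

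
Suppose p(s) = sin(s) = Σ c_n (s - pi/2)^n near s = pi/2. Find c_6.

Compute the successive derivatives at the expansion point and divide by k!.
p(pi/2) = 1
p′(pi/2) = 0
p′′(pi/2) = -1
p′′′(pi/2) = 0
p^(4)(pi/2) = 1
p^(5)(pi/2) = 0
p^(6)(pi/2) = -1
So c_6 = p^(6)(pi/2)/6! = -1/720.

-1/720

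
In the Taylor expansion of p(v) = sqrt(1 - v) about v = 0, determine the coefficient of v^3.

-1/16

p(0) = 1
p′(0) = -1/2
p′′(0) = -1/4
p′′′(0) = -3/8
So c_3 = p′′′(0)/3! = -1/16.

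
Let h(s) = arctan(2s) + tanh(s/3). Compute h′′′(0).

Combine the two series term by term.
The coefficient of s^3 in the expansion is -217/81, so h′′′(0) = 3! * (-217/81) = -434/27.

-434/27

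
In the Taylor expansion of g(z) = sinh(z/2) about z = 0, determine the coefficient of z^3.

Use the known series and substitute for the argument.
g(0) = 0
g′(0) = 1/2
g′′(0) = 0
g′′′(0) = 1/8
So c_3 = g′′′(0)/3! = 1/48.

1/48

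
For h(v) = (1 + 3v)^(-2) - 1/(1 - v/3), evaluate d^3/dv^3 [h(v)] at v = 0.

-5834/9

Combine the two series term by term.
The coefficient of v^3 in the expansion is -2917/27, so h′′′(0) = 3! * (-2917/27) = -5834/9.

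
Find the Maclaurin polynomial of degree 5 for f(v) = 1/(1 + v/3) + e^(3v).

Expand each term separately and add.
f(0) = 2
f′(0) = 8/3
f′′(0) = 83/9
f′′′(0) = 241/9
f^(4)(0) = 2195/27
f^(5)(0) = 19643/81

19643*v^5/9720 + 2195*v^4/648 + 241*v^3/54 + 83*v^2/18 + 8*v/3 + 2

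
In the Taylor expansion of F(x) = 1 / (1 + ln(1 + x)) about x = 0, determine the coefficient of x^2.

3/2

Use the geometric series for the reciprocal, then substitute.
F(0) = 1
F′(0) = -1
F′′(0) = 3
So c_2 = F′′(0)/2! = 3/2.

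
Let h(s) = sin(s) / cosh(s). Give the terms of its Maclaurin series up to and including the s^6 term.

Invert the denominator's series and multiply.
h(0) = 0
h′(0) = 1
h′′(0) = 0
h′′′(0) = -4
h^(4)(0) = 0
h^(5)(0) = 36
h^(6)(0) = 0

3*s^5/10 - 2*s^3/3 + s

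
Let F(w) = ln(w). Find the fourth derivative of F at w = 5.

-6/625

From the series, [(w - 5)^4] F = -1/2500; multiply by 4! = 24 to get -6/625.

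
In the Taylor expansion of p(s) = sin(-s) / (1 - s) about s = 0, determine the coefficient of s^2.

Multiply the two series term by term and collect like powers.
[s^0] = 0;  [s^1] = -1;  [s^2] = -1.

-1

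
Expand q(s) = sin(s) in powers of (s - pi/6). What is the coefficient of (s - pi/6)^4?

Compute the successive derivatives at the expansion point and divide by k!.
So c_4 = q^(4)(pi/6)/4! = 1/48.

1/48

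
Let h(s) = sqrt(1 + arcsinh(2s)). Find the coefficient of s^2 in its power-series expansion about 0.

-1/2

Compose series: expand the inner function first, then feed it into the outer expansion.
[s^0] = 1;  [s^1] = 1;  [s^2] = -1/2.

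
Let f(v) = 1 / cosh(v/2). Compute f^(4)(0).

Write the quotient as an unknown series and match coefficients against numerator = denominator · series.
The coefficient of v^4 in the expansion is 5/384, so f^(4)(0) = 4! * (5/384) = 5/16.

5/16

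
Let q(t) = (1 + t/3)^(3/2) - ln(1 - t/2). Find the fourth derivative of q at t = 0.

55/144

Add the two expansions coefficient-wise.
The coefficient of t^4 in the expansion is 55/3456, so q^(4)(0) = 4! * (55/3456) = 55/144.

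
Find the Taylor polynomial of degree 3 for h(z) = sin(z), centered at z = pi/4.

-sqrt(2)*(z - pi/4)^3/12 - sqrt(2)*(z - pi/4)^2/4 + sqrt(2)*(z - pi/4)/2 + sqrt(2)/2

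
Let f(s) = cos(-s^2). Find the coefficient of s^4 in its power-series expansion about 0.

[s^0] = 1;  [s^1] = 0;  [s^2] = 0;  [s^3] = 0;  [s^4] = -1/2.

-1/2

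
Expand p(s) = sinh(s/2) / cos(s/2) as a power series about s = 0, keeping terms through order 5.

3*s^5/320 + s^3/12 + s/2

Invert the denominator's series and multiply.
[s^0] = 0;  [s^1] = 1/2;  [s^2] = 0;  [s^3] = 1/12;  [s^4] = 0;  [s^5] = 3/320.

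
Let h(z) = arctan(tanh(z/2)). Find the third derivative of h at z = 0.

-1/2

Let u equal the inner series; expand the outer function in u and truncate.
From the series, [z^3] h = -1/12; multiply by 3! = 6 to get -1/2.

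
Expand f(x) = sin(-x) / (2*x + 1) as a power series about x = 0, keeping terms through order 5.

-1841*x^5/120 + 23*x^4/3 - 23*x^3/6 + 2*x^2 - x

Multiply the numerator's expansion by the denominator's geometric series.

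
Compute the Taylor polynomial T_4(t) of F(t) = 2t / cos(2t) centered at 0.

Invert the denominator's series and multiply.
[t^0] = 0;  [t^1] = 2;  [t^2] = 0;  [t^3] = 4;  [t^4] = 0.

4*t^3 + 2*t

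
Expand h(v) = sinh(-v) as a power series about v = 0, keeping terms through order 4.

-v^3/6 - v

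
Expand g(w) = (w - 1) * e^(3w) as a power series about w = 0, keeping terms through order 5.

Shift and add copies of the series according to the polynomial's terms.
g(0) = -1
g′(0) = -2
g′′(0) = -3
g′′′(0) = 0
g^(4)(0) = 27
g^(5)(0) = 162

27*w^5/20 + 9*w^4/8 - 3*w^2/2 - 2*w - 1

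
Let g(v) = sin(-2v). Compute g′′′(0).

8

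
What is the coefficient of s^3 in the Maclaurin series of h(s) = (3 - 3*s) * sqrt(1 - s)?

Multiply each power in the prefactor through the base expansion.
[s^0] = 3;  [s^1] = -9/2;  [s^2] = 9/8;  [s^3] = 3/16.
So c_3 = h′′′(0)/3! = 3/16.

3/16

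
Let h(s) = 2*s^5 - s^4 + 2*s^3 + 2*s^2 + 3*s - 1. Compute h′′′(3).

1020

The coefficient of (s - 3)^3 in the expansion is 170, so h′′′(3) = 3! * (170) = 1020.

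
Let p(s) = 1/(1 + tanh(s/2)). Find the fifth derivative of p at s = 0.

-1/2

Let u equal the inner series; expand the outer function in u and truncate.
The coefficient of s^5 in the expansion is -1/240, so p^(5)(0) = 5! * (-1/240) = -1/2.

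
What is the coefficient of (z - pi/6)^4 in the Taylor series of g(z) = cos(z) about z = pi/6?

sqrt(3)/48

g(pi/6) = sqrt(3)/2
g′(pi/6) = -1/2
g′′(pi/6) = -sqrt(3)/2
g′′′(pi/6) = 1/2
g^(4)(pi/6) = sqrt(3)/2
So c_4 = g^(4)(pi/6)/4! = sqrt(3)/48.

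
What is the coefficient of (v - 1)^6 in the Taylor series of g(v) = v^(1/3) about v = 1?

-154/6561

Apply the Taylor formula c_k = f^(k)(a)/k!.
g(1) = 1
g′(1) = 1/3
g′′(1) = -2/9
g′′′(1) = 10/27
g^(4)(1) = -80/81
g^(5)(1) = 880/243
g^(6)(1) = -12320/729
Then c_k = g^(k)(1)/k! gives each Taylor coefficient.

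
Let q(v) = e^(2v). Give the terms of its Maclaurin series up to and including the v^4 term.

2*v^4/3 + 4*v^3/3 + 2*v^2 + 2*v + 1

Compute the successive derivatives at the expansion point and divide by k!.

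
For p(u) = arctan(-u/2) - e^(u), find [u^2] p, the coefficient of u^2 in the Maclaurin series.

Expand each term separately and add.
[u^0] = -1;  [u^1] = -3/2;  [u^2] = -1/2.
So c_2 = p′′(0)/2! = -1/2.

-1/2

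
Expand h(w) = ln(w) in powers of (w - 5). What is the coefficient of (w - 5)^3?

1/375

h(5) = ln(5)
h′(5) = 1/5
h′′(5) = -1/25
h′′′(5) = 2/125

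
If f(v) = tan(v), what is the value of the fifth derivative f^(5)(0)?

Apply the Taylor formula c_k = f^(k)(a)/k!.
The coefficient of v^5 in the expansion is 2/15, so f^(5)(0) = 5! * (2/15) = 16.

16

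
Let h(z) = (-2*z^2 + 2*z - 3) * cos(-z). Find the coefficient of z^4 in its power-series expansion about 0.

7/8

Multiply each power in the prefactor through the base expansion.
So c_4 = h^(4)(0)/4! = 7/8.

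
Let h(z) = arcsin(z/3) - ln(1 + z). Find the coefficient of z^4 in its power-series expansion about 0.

Add the two expansions coefficient-wise.
h(0) = 0
h′(0) = -2/3
h′′(0) = 1
h′′′(0) = -53/27
h^(4)(0) = 6
Then c_k = h^(k)(0)/k! gives each Taylor coefficient.

1/4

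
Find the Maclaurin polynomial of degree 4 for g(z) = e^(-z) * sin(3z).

4*z^4 - 3*z^3 - 3*z^2 + 3*z

Multiply the two series term by term and collect like powers.
g(0) = 0
g′(0) = 3
g′′(0) = -6
g′′′(0) = -18
g^(4)(0) = 96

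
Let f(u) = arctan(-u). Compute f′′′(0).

2

From the series, [u^3] f = 1/3; multiply by 3! = 6 to get 2.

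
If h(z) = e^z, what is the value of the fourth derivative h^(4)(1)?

e

From the series, [(z - 1)^4] h = e/24; multiply by 4! = 24 to get e.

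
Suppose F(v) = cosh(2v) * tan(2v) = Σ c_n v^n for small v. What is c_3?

20/3

Multiply the two series term by term and collect like powers.
F(0) = 0
F′(0) = 2
F′′(0) = 0
F′′′(0) = 40
The Taylor polynomial is Σ F^(k)(0)/k! · v^k.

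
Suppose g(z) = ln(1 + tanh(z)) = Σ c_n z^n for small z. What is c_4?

Plug the Maclaurin series of the inner function into that of the outer and collect terms.
g(0) = 0
g′(0) = 1
g′′(0) = -1
g′′′(0) = 0
g^(4)(0) = 2
So c_4 = g^(4)(0)/4! = 1/12.

1/12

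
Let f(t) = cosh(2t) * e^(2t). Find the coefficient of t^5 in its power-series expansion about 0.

64/15

Take the Cauchy product of the two expansions.
f(0) = 1
f′(0) = 2
f′′(0) = 8
f′′′(0) = 32
f^(4)(0) = 128
f^(5)(0) = 512
Then c_k = f^(k)(0)/k! gives each Taylor coefficient.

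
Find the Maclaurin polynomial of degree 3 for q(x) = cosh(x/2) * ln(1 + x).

11*x^3/24 - x^2/2 + x

Expand each factor separately, then convolve coefficients.
[x^0] = 0;  [x^1] = 1;  [x^2] = -1/2;  [x^3] = 11/24.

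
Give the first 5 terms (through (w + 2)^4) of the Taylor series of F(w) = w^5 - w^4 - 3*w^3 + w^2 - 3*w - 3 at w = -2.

F(-2) = -17
F′(-2) = 69
F′′(-2) = -170
F′′′(-2) = 270
F^(4)(-2) = -264

-11*(w + 2)^4 + 45*(w + 2)^3 - 85*(w + 2)^2 + 69*(w + 2) - 17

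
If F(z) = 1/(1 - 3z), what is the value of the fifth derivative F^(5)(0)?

The coefficient of z^5 in the expansion is 243, so F^(5)(0) = 5! * (243) = 29160.

29160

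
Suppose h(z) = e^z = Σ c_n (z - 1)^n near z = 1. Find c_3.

e/6

[(z - 1)^0] = e;  [(z - 1)^1] = e;  [(z - 1)^2] = e/2;  [(z - 1)^3] = e/6.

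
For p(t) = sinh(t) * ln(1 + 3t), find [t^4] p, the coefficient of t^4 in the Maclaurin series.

19/2

Multiply the two series term by term and collect like powers.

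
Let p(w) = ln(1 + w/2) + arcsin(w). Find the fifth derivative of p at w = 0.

39/4

Expand each term separately and add.
From the series, [w^5] p = 13/160; multiply by 5! = 120 to get 39/4.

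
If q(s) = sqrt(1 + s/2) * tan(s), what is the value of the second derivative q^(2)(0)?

Write out both Maclaurin series and multiply, keeping only the needed powers.
The coefficient of s^2 in the expansion is 1/4, so q′′(0) = 2! * (1/4) = 1/2.

1/2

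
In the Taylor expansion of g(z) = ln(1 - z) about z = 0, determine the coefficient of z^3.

-1/3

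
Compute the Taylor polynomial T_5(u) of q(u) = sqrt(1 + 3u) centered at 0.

1701*u^5/256 - 405*u^4/128 + 27*u^3/16 - 9*u^2/8 + 3*u/2 + 1

Use the known series and substitute for the argument.
q(0) = 1
q′(0) = 3/2
q′′(0) = -9/4
q′′′(0) = 81/8
q^(4)(0) = -1215/16
q^(5)(0) = 25515/32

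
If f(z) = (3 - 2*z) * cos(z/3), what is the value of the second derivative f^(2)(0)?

Multiply each power in the prefactor through the base expansion.
From the series, [z^2] f = -1/6; multiply by 2! = 2 to get -1/3.

-1/3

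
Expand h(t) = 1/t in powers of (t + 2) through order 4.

-(t + 2)^4/32 - (t + 2)^3/16 - (t + 2)^2/8 - (t + 2)/4 - 1/2

[(t + 2)^0] = -1/2;  [(t + 2)^1] = -1/4;  [(t + 2)^2] = -1/8;  [(t + 2)^3] = -1/16;  [(t + 2)^4] = -1/32.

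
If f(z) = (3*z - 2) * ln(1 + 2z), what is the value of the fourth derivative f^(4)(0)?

384

Shift and add copies of the series according to the polynomial's terms.
The coefficient of z^4 in the expansion is 16, so f^(4)(0) = 4! * (16) = 384.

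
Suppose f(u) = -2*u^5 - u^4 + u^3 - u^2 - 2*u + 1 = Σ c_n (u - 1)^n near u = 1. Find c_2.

Use the known series and substitute for the argument.

-24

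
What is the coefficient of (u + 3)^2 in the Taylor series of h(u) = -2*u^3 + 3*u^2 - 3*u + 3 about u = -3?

21

Apply the Taylor formula c_k = f^(k)(a)/k!.
So c_2 = h′′(-3)/2! = 21.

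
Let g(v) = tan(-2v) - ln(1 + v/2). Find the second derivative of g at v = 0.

1/4

Expand each term separately and add.
From the series, [v^2] g = 1/8; multiply by 2! = 2 to get 1/4.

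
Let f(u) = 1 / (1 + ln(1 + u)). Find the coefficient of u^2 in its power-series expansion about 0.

Expand as Σ (-1)^k u^k with u equal to the inner function's series.
f(0) = 1
f′(0) = -1
f′′(0) = 3
So c_2 = f′′(0)/2! = 3/2.

3/2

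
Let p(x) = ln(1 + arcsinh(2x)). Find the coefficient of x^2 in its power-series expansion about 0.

-2

Let u equal the inner series; expand the outer function in u and truncate.
p(0) = 0
p′(0) = 2
p′′(0) = -4
Dividing each by k! gives the coefficients c_0, ..., c_2.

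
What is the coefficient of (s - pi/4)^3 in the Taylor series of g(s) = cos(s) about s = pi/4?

sqrt(2)/12

Use the known series and substitute for the argument.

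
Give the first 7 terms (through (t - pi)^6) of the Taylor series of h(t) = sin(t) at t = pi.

h(pi) = 0
h′(pi) = -1
h′′(pi) = 0
h′′′(pi) = 1
h^(4)(pi) = 0
h^(5)(pi) = -1
h^(6)(pi) = 0
Then c_k = h^(k)(pi)/k! gives each Taylor coefficient.

-(t - pi)^5/120 + (t - pi)^3/6 - (t - pi)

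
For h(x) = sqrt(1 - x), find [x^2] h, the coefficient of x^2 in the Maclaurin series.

Use the known series and substitute for the argument.
[x^0] = 1;  [x^1] = -1/2;  [x^2] = -1/8.

-1/8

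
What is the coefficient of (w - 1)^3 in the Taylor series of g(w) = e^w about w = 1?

e/6

Apply the Taylor formula c_k = f^(k)(a)/k!.
g(1) = e
g′(1) = e
g′′(1) = e
g′′′(1) = e
So c_3 = g′′′(1)/3! = e/6.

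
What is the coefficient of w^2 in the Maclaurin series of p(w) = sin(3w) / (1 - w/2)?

Write out both Maclaurin series and multiply, keeping only the needed powers.
p(0) = 0
p′(0) = 3
p′′(0) = 3
So c_2 = p′′(0)/2! = 3/2.

3/2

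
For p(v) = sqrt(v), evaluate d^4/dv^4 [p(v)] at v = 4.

-15/2048

Use the known series and substitute for the argument.
The coefficient of (v - 4)^4 in the expansion is -5/16384, so p^(4)(4) = 4! * (-5/16384) = -15/2048.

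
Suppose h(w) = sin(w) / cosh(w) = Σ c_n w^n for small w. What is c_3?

-2/3

Write the quotient as an unknown series and match coefficients against numerator = denominator · series.
h(0) = 0
h′(0) = 1
h′′(0) = 0
h′′′(0) = -4
So c_3 = h′′′(0)/3! = -2/3.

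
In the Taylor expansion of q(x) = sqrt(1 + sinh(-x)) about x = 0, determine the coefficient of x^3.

-7/48

Substitute the inner expansion into the outer series and collect powers.
q(0) = 1
q′(0) = -1/2
q′′(0) = -1/4
q′′′(0) = -7/8
So c_3 = q′′′(0)/3! = -7/48.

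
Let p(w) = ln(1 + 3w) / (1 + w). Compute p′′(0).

-15

Expand each factor separately, then convolve coefficients.
From the series, [w^2] p = -15/2; multiply by 2! = 2 to get -15.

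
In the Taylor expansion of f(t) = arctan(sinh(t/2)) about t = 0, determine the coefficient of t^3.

-1/48

Plug the Maclaurin series of the inner function into that of the outer and collect terms.
[t^0] = 0;  [t^1] = 1/2;  [t^2] = 0;  [t^3] = -1/48.
So c_3 = f′′′(0)/3! = -1/48.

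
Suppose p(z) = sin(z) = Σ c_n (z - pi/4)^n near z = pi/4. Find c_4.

sqrt(2)/48

Apply the Taylor formula c_k = f^(k)(a)/k!.
p(pi/4) = sqrt(2)/2
p′(pi/4) = sqrt(2)/2
p′′(pi/4) = -sqrt(2)/2
p′′′(pi/4) = -sqrt(2)/2
p^(4)(pi/4) = sqrt(2)/2
Then c_k = p^(k)(pi/4)/k! gives each Taylor coefficient.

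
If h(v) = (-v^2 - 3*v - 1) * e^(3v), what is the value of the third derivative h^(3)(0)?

Distribute the polynomial across the series and collect like powers.
From the series, [v^3] h = -21; multiply by 3! = 6 to get -126.

-126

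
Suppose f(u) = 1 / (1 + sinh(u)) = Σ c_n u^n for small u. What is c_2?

1

Expand as Σ (-1)^k u^k with u equal to the inner function's series.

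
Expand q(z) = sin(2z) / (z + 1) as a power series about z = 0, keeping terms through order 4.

Expand 1/(denominator) as a geometric series and multiply by the numerator's series.
q(0) = 0
q′(0) = 2
q′′(0) = -4
q′′′(0) = 4
q^(4)(0) = -16

-2*z^4/3 + 2*z^3/3 - 2*z^2 + 2*z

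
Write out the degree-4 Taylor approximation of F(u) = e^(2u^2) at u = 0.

2*u^4 + 2*u^2 + 1

Apply the Taylor formula c_k = f^(k)(a)/k!.
F(0) = 1
F′(0) = 0
F′′(0) = 4
F′′′(0) = 0
F^(4)(0) = 48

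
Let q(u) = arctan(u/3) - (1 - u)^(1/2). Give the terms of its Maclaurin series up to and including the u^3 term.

65*u^3/1296 + u^2/8 + 5*u/6 - 1

Combine the two series term by term.
[u^0] = -1;  [u^1] = 5/6;  [u^2] = 1/8;  [u^3] = 65/1296.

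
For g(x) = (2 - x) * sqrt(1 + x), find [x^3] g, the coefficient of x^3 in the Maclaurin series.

Multiply each power in the prefactor through the base expansion.
g(0) = 2
g′(0) = 0
g′′(0) = -3/2
g′′′(0) = 3/2
Dividing each by k! gives the coefficients c_0, ..., c_3.

1/4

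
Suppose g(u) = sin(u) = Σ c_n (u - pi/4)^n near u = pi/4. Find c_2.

-sqrt(2)/4

Use the known series and substitute for the argument.
g(pi/4) = sqrt(2)/2
g′(pi/4) = sqrt(2)/2
g′′(pi/4) = -sqrt(2)/2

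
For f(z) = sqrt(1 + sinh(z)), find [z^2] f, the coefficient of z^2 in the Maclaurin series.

Compose series: expand the inner function first, then feed it into the outer expansion.
[z^0] = 1;  [z^1] = 1/2;  [z^2] = -1/8.
So c_2 = f′′(0)/2! = -1/8.

-1/8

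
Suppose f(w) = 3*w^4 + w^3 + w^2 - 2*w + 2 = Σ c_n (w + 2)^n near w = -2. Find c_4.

Use the known series and substitute for the argument.
f(-2) = 50
f′(-2) = -90
f′′(-2) = 134
f′′′(-2) = -138
f^(4)(-2) = 72

3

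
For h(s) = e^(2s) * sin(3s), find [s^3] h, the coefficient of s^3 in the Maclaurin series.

3/2

Multiply the two series term by term and collect like powers.
[s^0] = 0;  [s^1] = 3;  [s^2] = 6;  [s^3] = 3/2.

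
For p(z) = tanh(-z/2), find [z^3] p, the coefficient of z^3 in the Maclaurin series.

1/24

Differentiate repeatedly and evaluate at the center.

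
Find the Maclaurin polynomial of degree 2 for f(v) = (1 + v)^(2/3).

-v^2/9 + 2*v/3 + 1

Compute the successive derivatives at the expansion point and divide by k!.
[v^0] = 1;  [v^1] = 2/3;  [v^2] = -1/9.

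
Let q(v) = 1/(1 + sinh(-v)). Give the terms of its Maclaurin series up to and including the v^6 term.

Compose series: expand the inner function first, then feed it into the outer expansion.
[v^0] = 1;  [v^1] = 1;  [v^2] = 1;  [v^3] = 7/6;  [v^4] = 4/3;  [v^5] = 181/120;  [v^6] = 77/45.

77*v^6/45 + 181*v^5/120 + 4*v^4/3 + 7*v^3/6 + v^2 + v + 1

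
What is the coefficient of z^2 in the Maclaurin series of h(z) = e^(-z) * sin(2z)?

-2

Write out both Maclaurin series and multiply, keeping only the needed powers.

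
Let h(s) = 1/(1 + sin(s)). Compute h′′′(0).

-5

Let u equal the inner series; expand the outer function in u and truncate.
From the series, [s^3] h = -5/6; multiply by 3! = 6 to get -5.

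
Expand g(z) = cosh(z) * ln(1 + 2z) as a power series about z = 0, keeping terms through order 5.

469*z^5/60 - 5*z^4 + 11*z^3/3 - 2*z^2 + 2*z

Expand each factor separately, then convolve coefficients.
g(0) = 0
g′(0) = 2
g′′(0) = -4
g′′′(0) = 22
g^(4)(0) = -120
g^(5)(0) = 938
Then c_k = g^(k)(0)/k! gives each Taylor coefficient.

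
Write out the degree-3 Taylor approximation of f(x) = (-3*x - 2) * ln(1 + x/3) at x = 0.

23*x^3/162 - 8*x^2/9 - 2*x/3

Distribute the polynomial across the series and collect like powers.
f(0) = 0
f′(0) = -2/3
f′′(0) = -16/9
f′′′(0) = 23/27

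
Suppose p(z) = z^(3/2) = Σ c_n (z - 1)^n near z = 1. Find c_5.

p(1) = 1
p′(1) = 3/2
p′′(1) = 3/4
p′′′(1) = -3/8
p^(4)(1) = 9/16
p^(5)(1) = -45/32
The Taylor polynomial is Σ p^(k)(1)/k! · (z - 1)^k.

-3/256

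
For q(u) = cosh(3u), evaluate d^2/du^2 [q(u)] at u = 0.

The coefficient of u^2 in the expansion is 9/2, so q′′(0) = 2! * (9/2) = 9.

9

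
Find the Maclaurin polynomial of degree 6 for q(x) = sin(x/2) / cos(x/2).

x^5/240 + x^3/24 + x/2

Invert the denominator's series and multiply.
[x^0] = 0;  [x^1] = 1/2;  [x^2] = 0;  [x^3] = 1/24;  [x^4] = 0;  [x^5] = 1/240;  [x^6] = 0.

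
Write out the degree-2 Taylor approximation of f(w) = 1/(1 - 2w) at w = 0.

4*w^2 + 2*w + 1

Apply the Taylor formula c_k = f^(k)(a)/k!.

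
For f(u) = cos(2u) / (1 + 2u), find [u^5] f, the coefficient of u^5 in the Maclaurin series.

Take the Cauchy product of the two expansions.
f(0) = 1
f′(0) = -2
f′′(0) = 4
f′′′(0) = -24
f^(4)(0) = 208
f^(5)(0) = -2080

-52/3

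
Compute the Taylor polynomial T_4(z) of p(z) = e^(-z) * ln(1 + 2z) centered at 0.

-8*z^4 + 17*z^3/3 - 4*z^2 + 2*z

Write out both Maclaurin series and multiply, keeping only the needed powers.
p(0) = 0
p′(0) = 2
p′′(0) = -8
p′′′(0) = 34
p^(4)(0) = -192
Dividing each by k! gives the coefficients c_0, ..., c_4.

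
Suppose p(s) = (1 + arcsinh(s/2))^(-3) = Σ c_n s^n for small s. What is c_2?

Plug the Maclaurin series of the inner function into that of the outer and collect terms.

3/2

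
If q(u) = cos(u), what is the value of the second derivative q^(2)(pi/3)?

From the series, [(u - pi/3)^2] q = -1/4; multiply by 2! = 2 to get -1/2.

-1/2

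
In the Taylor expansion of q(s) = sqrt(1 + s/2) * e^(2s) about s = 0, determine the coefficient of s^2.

Expand each factor separately, then convolve coefficients.
[s^0] = 1;  [s^1] = 9/4;  [s^2] = 79/32.
So c_2 = q′′(0)/2! = 79/32.

79/32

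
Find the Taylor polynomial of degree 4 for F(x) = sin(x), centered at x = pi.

(x - pi)^3/6 - (x - pi)

F(pi) = 0
F′(pi) = -1
F′′(pi) = 0
F′′′(pi) = 1
F^(4)(pi) = 0
The Taylor polynomial is Σ F^(k)(pi)/k! · (x - pi)^k.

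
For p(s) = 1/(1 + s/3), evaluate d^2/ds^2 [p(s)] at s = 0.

Differentiate repeatedly and evaluate at the center.
The coefficient of s^2 in the expansion is 1/9, so p′′(0) = 2! * (1/9) = 2/9.

2/9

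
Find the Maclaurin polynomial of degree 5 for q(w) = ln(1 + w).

w^5/5 - w^4/4 + w^3/3 - w^2/2 + w

Use the known series and substitute for the argument.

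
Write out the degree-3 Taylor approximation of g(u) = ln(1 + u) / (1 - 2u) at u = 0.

10*u^3/3 + 3*u^2/2 + u

Expand each factor separately, then convolve coefficients.
[u^0] = 0;  [u^1] = 1;  [u^2] = 3/2;  [u^3] = 10/3.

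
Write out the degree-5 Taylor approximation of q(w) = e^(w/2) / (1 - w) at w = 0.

Multiply the two series term by term and collect like powers.
q(0) = 1
q′(0) = 3/2
q′′(0) = 13/4
q′′′(0) = 79/8
q^(4)(0) = 633/16
q^(5)(0) = 6331/32
The Taylor polynomial is Σ q^(k)(0)/k! · w^k.

6331*w^5/3840 + 211*w^4/128 + 79*w^3/48 + 13*w^2/8 + 3*w/2 + 1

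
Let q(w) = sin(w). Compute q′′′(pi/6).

-sqrt(3)/2

From the series, [(w - pi/6)^3] q = -sqrt(3)/12; multiply by 3! = 6 to get -sqrt(3)/2.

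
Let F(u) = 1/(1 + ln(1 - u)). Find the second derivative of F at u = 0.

Compose series: expand the inner function first, then feed it into the outer expansion.
The coefficient of u^2 in the expansion is 3/2, so F′′(0) = 2! * (3/2) = 3.

3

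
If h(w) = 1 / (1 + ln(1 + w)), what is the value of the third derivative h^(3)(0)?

Write 1/(1+u) = 1 - u + u^2 - u^3 + ... and substitute the series for u.
The coefficient of w^3 in the expansion is -7/3, so h′′′(0) = 3! * (-7/3) = -14.

-14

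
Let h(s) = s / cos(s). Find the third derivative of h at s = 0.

Write the quotient as an unknown series and match coefficients against numerator = denominator · series.
The coefficient of s^3 in the expansion is 1/2, so h′′′(0) = 3! * (1/2) = 3.

3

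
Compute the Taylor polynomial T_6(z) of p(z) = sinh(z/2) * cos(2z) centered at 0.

Write out both Maclaurin series and multiply, keeping only the needed powers.

1121*z^5/3840 - 47*z^3/48 + z/2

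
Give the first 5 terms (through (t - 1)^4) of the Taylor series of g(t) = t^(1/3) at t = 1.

-10*(t - 1)^4/243 + 5*(t - 1)^3/81 - (t - 1)^2/9 + (t - 1)/3 + 1

g(1) = 1
g′(1) = 1/3
g′′(1) = -2/9
g′′′(1) = 10/27
g^(4)(1) = -80/81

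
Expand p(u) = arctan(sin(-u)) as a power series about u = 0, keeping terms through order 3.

Plug the Maclaurin series of the inner function into that of the outer and collect terms.

u^3/2 - u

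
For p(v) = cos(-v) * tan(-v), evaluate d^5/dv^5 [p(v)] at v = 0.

Take the Cauchy product of the two expansions.
The coefficient of v^5 in the expansion is -1/120, so p^(5)(0) = 5! * (-1/120) = -1.

-1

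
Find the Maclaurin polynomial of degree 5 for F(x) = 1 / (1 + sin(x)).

Use the geometric series for the reciprocal, then substitute.

-61*x^5/120 + 2*x^4/3 - 5*x^3/6 + x^2 - x + 1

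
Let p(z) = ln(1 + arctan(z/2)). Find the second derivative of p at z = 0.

-1/4

Substitute the inner expansion into the outer series and collect powers.
The coefficient of z^2 in the expansion is -1/8, so p′′(0) = 2! * (-1/8) = -1/4.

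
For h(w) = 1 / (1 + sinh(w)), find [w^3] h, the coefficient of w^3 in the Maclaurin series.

-7/6

Expand as Σ (-1)^k u^k with u equal to the inner function's series.
h(0) = 1
h′(0) = -1
h′′(0) = 2
h′′′(0) = -7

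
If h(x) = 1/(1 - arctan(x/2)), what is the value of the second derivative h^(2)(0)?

1/2

Plug the Maclaurin series of the inner function into that of the outer and collect terms.
From the series, [x^2] h = 1/4; multiply by 2! = 2 to get 1/2.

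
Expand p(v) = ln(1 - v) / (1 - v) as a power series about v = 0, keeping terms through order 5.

-137*v^5/60 - 25*v^4/12 - 11*v^3/6 - 3*v^2/2 - v

Write out both Maclaurin series and multiply, keeping only the needed powers.
p(0) = 0
p′(0) = -1
p′′(0) = -3
p′′′(0) = -11
p^(4)(0) = -50
p^(5)(0) = -274
Dividing each by k! gives the coefficients c_0, ..., c_5.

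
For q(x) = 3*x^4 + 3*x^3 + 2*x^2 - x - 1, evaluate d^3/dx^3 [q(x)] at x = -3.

Differentiate repeatedly and evaluate at the center.
The coefficient of (x + 3)^3 in the expansion is -33, so q′′′(-3) = 3! * (-33) = -198.

-198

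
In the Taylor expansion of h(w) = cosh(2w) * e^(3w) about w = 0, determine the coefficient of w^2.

13/2

Expand each factor separately, then convolve coefficients.
h(0) = 1
h′(0) = 3
h′′(0) = 13
So c_2 = h′′(0)/2! = 13/2.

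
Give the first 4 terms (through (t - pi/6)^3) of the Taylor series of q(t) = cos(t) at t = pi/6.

(t - pi/6)^3/12 - sqrt(3)*(t - pi/6)^2/4 - (t - pi/6)/2 + sqrt(3)/2

[(t - pi/6)^0] = sqrt(3)/2;  [(t - pi/6)^1] = -1/2;  [(t - pi/6)^2] = -sqrt(3)/4;  [(t - pi/6)^3] = 1/12.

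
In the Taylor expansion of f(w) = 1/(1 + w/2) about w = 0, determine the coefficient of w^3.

f(0) = 1
f′(0) = -1/2
f′′(0) = 1/2
f′′′(0) = -3/4

-1/8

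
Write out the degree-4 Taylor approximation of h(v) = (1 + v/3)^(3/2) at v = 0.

v^4/3456 - v^3/432 + v^2/24 + v/2 + 1

h(0) = 1
h′(0) = 1/2
h′′(0) = 1/12
h′′′(0) = -1/72
h^(4)(0) = 1/144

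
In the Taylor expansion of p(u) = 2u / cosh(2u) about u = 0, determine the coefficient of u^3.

Write the quotient as an unknown series and match coefficients against numerator = denominator · series.
So c_3 = p′′′(0)/3! = -4.

-4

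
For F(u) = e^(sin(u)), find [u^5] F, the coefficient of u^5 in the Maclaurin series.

-1/15

Substitute the inner expansion into the outer series and collect powers.
So c_5 = F^(5)(0)/5! = -1/15.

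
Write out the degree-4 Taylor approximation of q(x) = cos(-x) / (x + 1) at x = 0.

Use 1/(1 - r) = Σ r^k on the denominator, then take the Cauchy product.
[x^0] = 1;  [x^1] = -1;  [x^2] = 1/2;  [x^3] = -1/2;  [x^4] = 13/24.

13*x^4/24 - x^3/2 + x^2/2 - x + 1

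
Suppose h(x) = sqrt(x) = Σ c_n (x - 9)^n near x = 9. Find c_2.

-1/216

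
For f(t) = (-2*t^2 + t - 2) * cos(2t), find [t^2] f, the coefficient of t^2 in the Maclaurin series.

Shift and add copies of the series according to the polynomial's terms.
f(0) = -2
f′(0) = 1
f′′(0) = 4
So c_2 = f′′(0)/2! = 2.

2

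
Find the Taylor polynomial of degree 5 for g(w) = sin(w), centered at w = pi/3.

g(pi/3) = sqrt(3)/2
g′(pi/3) = 1/2
g′′(pi/3) = -sqrt(3)/2
g′′′(pi/3) = -1/2
g^(4)(pi/3) = sqrt(3)/2
g^(5)(pi/3) = 1/2
Dividing each by k! gives the coefficients c_0, ..., c_5.

(w - pi/3)^5/240 + sqrt(3)*(w - pi/3)^4/48 - (w - pi/3)^3/12 - sqrt(3)*(w - pi/3)^2/4 + (w - pi/3)/2 + sqrt(3)/2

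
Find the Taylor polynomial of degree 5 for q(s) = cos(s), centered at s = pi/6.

-(s - pi/6)^5/240 + sqrt(3)*(s - pi/6)^4/48 + (s - pi/6)^3/12 - sqrt(3)*(s - pi/6)^2/4 - (s - pi/6)/2 + sqrt(3)/2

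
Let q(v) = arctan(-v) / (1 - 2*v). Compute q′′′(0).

Use 1/(1 - r) = Σ r^k on the denominator, then take the Cauchy product.
The coefficient of v^3 in the expansion is -11/3, so q′′′(0) = 3! * (-11/3) = -22.

-22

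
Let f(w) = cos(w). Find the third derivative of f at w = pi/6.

Use the known series and substitute for the argument.
The coefficient of (w - pi/6)^3 in the expansion is 1/12, so f′′′(pi/6) = 3! * (1/12) = 1/2.

1/2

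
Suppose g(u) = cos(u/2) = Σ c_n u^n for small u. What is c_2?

Use the known series and substitute for the argument.
So c_2 = g′′(0)/2! = -1/8.

-1/8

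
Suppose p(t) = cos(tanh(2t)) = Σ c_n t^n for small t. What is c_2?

-2

Substitute the inner expansion into the outer series and collect powers.
p(0) = 1
p′(0) = 0
p′′(0) = -4
So c_2 = p′′(0)/2! = -2.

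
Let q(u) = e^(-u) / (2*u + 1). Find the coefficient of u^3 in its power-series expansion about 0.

-79/6

Use 1/(1 - r) = Σ r^k on the denominator, then take the Cauchy product.
q(0) = 1
q′(0) = -3
q′′(0) = 13
q′′′(0) = -79
Dividing each by k! gives the coefficients c_0, ..., c_3.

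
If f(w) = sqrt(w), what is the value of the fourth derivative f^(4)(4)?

-15/2048

From the series, [(w - 4)^4] f = -5/16384; multiply by 4! = 24 to get -15/2048.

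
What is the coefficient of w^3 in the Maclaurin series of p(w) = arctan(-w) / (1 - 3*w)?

Expand 1/(denominator) as a geometric series and multiply by the numerator's series.
[w^0] = 0;  [w^1] = -1;  [w^2] = -3;  [w^3] = -26/3.

-26/3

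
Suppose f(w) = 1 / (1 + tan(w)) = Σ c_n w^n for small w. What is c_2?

Write 1/(1+u) = 1 - u + u^2 - u^3 + ... and substitute the series for u.
f(0) = 1
f′(0) = -1
f′′(0) = 2
The Taylor polynomial is Σ f^(k)(0)/k! · w^k.

1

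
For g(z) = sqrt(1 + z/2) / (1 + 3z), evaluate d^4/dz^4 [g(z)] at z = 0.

Multiply the two series term by term and collect like powers.
From the series, [z^4] g = 151435/2048; multiply by 4! = 24 to get 454305/256.

454305/256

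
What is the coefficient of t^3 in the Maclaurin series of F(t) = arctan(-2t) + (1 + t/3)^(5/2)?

Combine the two series term by term.

1157/432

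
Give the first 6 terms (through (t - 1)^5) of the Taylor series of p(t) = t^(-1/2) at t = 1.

Use the known series and substitute for the argument.
[(t - 1)^0] = 1;  [(t - 1)^1] = -1/2;  [(t - 1)^2] = 3/8;  [(t - 1)^3] = -5/16;  [(t - 1)^4] = 35/128;  [(t - 1)^5] = -63/256.

-63*(t - 1)^5/256 + 35*(t - 1)^4/128 - 5*(t - 1)^3/16 + 3*(t - 1)^2/8 - (t - 1)/2 + 1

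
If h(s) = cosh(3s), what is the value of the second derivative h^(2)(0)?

9

The coefficient of s^2 in the expansion is 9/2, so h′′(0) = 2! * (9/2) = 9.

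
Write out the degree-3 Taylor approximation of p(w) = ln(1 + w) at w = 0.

w^3/3 - w^2/2 + w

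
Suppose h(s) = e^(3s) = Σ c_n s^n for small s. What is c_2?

c_2 = h′′(0)/2! = 9/2.

9/2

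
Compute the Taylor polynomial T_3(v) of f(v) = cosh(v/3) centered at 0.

v^2/18 + 1

[v^0] = 1;  [v^1] = 0;  [v^2] = 1/18;  [v^3] = 0.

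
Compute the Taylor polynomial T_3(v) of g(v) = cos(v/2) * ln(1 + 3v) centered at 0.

69*v^3/8 - 9*v^2/2 + 3*v

Write out both Maclaurin series and multiply, keeping only the needed powers.
g(0) = 0
g′(0) = 3
g′′(0) = -9
g′′′(0) = 207/4
The Taylor polynomial is Σ g^(k)(0)/k! · v^k.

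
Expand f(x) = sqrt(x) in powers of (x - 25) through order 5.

7*(x - 25)^5/500000000 - (x - 25)^4/2000000 + (x - 25)^3/50000 - (x - 25)^2/1000 + (x - 25)/10 + 5

f(25) = 5
f′(25) = 1/10
f′′(25) = -1/500
f′′′(25) = 3/25000
f^(4)(25) = -3/250000
f^(5)(25) = 21/12500000
Dividing each by k! gives the coefficients c_0, ..., c_5.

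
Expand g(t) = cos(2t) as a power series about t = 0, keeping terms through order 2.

1 - 2*t^2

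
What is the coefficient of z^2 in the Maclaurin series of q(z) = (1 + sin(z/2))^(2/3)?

Compose series: expand the inner function first, then feed it into the outer expansion.
q(0) = 1
q′(0) = 1/3
q′′(0) = -1/18

-1/36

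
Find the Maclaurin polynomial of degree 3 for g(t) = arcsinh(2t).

-4*t^3/3 + 2*t

g(0) = 0
g′(0) = 2
g′′(0) = 0
g′′′(0) = -8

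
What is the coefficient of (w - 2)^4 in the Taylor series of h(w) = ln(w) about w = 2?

-1/64

c_4 = h^(4)(2)/4! = -1/64.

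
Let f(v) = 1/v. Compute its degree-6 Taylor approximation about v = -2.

Differentiate repeatedly and evaluate at the center.
f(-2) = -1/2
f′(-2) = -1/4
f′′(-2) = -1/4
f′′′(-2) = -3/8
f^(4)(-2) = -3/4
f^(5)(-2) = -15/8
f^(6)(-2) = -45/8

-(v + 2)^6/128 - (v + 2)^5/64 - (v + 2)^4/32 - (v + 2)^3/16 - (v + 2)^2/8 - (v + 2)/4 - 1/2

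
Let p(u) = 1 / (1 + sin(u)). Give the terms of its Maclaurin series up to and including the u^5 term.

-61*u^5/120 + 2*u^4/3 - 5*u^3/6 + u^2 - u + 1

Write 1/(1+u) = 1 - u + u^2 - u^3 + ... and substitute the series for u.
p(0) = 1
p′(0) = -1
p′′(0) = 2
p′′′(0) = -5
p^(4)(0) = 16
p^(5)(0) = -61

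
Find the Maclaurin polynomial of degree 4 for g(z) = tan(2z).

[z^0] = 0;  [z^1] = 2;  [z^2] = 0;  [z^3] = 8/3;  [z^4] = 0.

8*z^3/3 + 2*z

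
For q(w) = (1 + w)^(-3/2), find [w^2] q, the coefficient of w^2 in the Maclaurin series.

q(0) = 1
q′(0) = -3/2
q′′(0) = 15/4
So c_2 = q′′(0)/2! = 15/8.

15/8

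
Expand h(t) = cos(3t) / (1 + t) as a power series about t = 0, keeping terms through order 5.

t^5/8 - t^4/8 + 7*t^3/2 - 7*t^2/2 - t + 1

Take the Cauchy product of the two expansions.
[t^0] = 1;  [t^1] = -1;  [t^2] = -7/2;  [t^3] = 7/2;  [t^4] = -1/8;  [t^5] = 1/8.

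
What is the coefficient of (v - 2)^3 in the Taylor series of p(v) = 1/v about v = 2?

-1/16

p(2) = 1/2
p′(2) = -1/4
p′′(2) = 1/4
p′′′(2) = -3/8
So c_3 = p′′′(2)/3! = -1/16.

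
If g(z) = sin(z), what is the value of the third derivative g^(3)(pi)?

From the series, [(z - pi)^3] g = 1/6; multiply by 3! = 6 to get 1.

1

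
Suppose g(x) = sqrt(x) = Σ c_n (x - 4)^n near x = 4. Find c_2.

-1/64

g(4) = 2
g′(4) = 1/4
g′′(4) = -1/32
Dividing each by k! gives the coefficients c_0, ..., c_2.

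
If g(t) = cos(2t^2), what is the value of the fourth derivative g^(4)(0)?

The coefficient of t^4 in the expansion is -2, so g^(4)(0) = 4! * (-2) = -48.

-48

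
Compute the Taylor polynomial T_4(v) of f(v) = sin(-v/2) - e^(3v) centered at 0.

-27*v^4/8 - 215*v^3/48 - 9*v^2/2 - 7*v/2 - 1

Combine the two series term by term.
f(0) = -1
f′(0) = -7/2
f′′(0) = -9
f′′′(0) = -215/8
f^(4)(0) = -81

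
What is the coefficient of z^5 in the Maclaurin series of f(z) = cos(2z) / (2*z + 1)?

-52/3

Expand 1/(denominator) as a geometric series and multiply by the numerator's series.
f(0) = 1
f′(0) = -2
f′′(0) = 4
f′′′(0) = -24
f^(4)(0) = 208
f^(5)(0) = -2080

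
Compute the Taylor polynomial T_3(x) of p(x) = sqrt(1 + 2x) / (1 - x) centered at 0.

Expand each factor separately, then convolve coefficients.
p(0) = 1
p′(0) = 2
p′′(0) = 3
p′′′(0) = 12
The Taylor polynomial is Σ p^(k)(0)/k! · x^k.

2*x^3 + 3*x^2/2 + 2*x + 1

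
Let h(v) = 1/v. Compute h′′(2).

1/4

Use the known series and substitute for the argument.
From the series, [(v - 2)^2] h = 1/8; multiply by 2! = 2 to get 1/4.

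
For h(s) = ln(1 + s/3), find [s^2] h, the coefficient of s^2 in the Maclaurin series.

h(0) = 0
h′(0) = 1/3
h′′(0) = -1/9

-1/18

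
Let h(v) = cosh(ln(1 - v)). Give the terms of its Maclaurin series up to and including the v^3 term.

v^3/2 + v^2/2 + 1

Let u equal the inner series; expand the outer function in u and truncate.
h(0) = 1
h′(0) = 0
h′′(0) = 1
h′′′(0) = 3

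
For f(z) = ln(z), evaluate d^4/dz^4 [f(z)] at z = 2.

The coefficient of (z - 2)^4 in the expansion is -1/64, so f^(4)(2) = 4! * (-1/64) = -3/8.

-3/8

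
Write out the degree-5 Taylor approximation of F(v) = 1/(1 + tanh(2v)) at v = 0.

-64*v^5/15 + 16*v^4/3 - 16*v^3/3 + 4*v^2 - 2*v + 1

Let u equal the inner series; expand the outer function in u and truncate.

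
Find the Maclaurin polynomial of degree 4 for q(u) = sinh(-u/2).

-u^3/48 - u/2

q(0) = 0
q′(0) = -1/2
q′′(0) = 0
q′′′(0) = -1/8
q^(4)(0) = 0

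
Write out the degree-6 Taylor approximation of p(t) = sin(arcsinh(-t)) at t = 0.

-t^5/6 + t^3/3 - t

Substitute the inner expansion into the outer series and collect powers.
p(0) = 0
p′(0) = -1
p′′(0) = 0
p′′′(0) = 2
p^(4)(0) = 0
p^(5)(0) = -20
p^(6)(0) = 0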